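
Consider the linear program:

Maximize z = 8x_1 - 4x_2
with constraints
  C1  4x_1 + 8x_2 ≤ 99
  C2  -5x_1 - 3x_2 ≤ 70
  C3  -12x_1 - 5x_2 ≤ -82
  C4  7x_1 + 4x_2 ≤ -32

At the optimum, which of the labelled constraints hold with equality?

Corner points and z = 8x_1 - 4x_2:
  (596/11, -1250/11) → z = 888
  (184, -330) → z = 2792
  (488/13, -958/13) → z = 7736/13

The maximum is at (184, -330). Substituting into each constraint, equality holds for C2 and C4; the remaining constraints have slack.

C2 and C4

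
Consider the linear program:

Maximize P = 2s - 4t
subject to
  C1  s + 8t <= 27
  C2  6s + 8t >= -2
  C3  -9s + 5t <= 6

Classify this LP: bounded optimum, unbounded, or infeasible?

unbounded

From the feasible point (87/77, 249/77), moving in the direction (8, -1) keeps every constraint satisfied while P increases without bound.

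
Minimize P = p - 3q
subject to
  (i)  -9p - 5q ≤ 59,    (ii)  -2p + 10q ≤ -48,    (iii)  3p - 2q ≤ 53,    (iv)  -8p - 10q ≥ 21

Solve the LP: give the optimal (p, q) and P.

p = -7/2, q = -11/2, minimum P = 13

Feasible corners and P = p - 3q:
  (-7/2, -11/2) → P = 13
  (49/11, -218/11) → P = 703/11
  (27/10, -213/50) → P = 387/25
  (244/23, -487/46) → P = 1949/46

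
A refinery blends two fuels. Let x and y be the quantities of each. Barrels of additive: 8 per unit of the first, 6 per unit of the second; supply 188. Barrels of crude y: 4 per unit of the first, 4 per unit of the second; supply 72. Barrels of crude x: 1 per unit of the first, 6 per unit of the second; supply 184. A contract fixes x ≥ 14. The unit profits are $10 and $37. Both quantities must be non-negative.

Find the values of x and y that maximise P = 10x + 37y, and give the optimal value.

x = 14, y = 4, maximum P = 288

At the optimal vertex, 4x + 4y = 72 and x = 14.
Solving simultaneously gives x = 14, y = 4.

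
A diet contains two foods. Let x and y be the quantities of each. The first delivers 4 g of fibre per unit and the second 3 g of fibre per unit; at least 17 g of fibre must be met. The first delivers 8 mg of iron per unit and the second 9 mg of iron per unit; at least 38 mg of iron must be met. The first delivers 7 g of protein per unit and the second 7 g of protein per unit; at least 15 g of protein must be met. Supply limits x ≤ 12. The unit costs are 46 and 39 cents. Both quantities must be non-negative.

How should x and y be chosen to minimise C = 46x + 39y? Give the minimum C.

x = 13/4, y = 4/3, minimum C = 403/2

The feasible region is unbounded (it extends along (0, 1)), but C strictly increases along every unbounded feasible direction, so there is no improving ray and the minimum is attained at a vertex.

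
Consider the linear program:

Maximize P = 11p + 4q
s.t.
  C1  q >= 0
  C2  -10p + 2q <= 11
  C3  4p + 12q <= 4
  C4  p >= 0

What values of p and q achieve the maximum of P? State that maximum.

p = 1, q = 0, maximum P = 11

The optimum lies where q = 0 and 4p + 12q = 4.
Solving simultaneously gives p = 1, q = 0.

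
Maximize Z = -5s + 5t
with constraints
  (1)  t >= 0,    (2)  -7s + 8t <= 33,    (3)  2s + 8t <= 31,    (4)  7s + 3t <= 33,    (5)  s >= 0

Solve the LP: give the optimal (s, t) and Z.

Extreme points and Z = -5s + 5t:
  (33/7, 0) → Z = -165/7
  (0, 0) → Z = 0
  (171/50, 151/50) → Z = -2
  (0, 31/8) → Z = 155/8

s = 0, t = 31/8, maximum Z = 155/8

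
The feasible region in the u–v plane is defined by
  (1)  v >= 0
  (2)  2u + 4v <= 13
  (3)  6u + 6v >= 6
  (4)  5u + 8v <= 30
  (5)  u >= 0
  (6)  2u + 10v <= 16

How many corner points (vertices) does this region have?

5

Intersecting each pair of boundary lines and keeping only the points that satisfy every inequality leaves:
  (1, 0)
  (6, 0)
  (0, 1)
  (86/17, 10/17)
  (0, 8/5)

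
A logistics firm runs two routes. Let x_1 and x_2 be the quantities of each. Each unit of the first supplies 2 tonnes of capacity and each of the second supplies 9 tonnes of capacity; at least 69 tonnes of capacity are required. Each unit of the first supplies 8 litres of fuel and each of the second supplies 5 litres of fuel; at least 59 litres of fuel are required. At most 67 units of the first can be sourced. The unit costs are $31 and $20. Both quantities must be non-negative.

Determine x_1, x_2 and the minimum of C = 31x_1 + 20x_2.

Vertices and C = 31x_1 + 20x_2:
  (0, 59/5) → C = 236
  (69/2, 0) → C = 2139/2
  (67, 0) → C = 2077
  (3, 7) → C = 233
The feasible region is unbounded (it extends along (0, 1)), but C strictly increases along every unbounded feasible direction, so there is no improving ray and the minimum is attained at a vertex.

x_1 = 3, x_2 = 7, minimum C = 233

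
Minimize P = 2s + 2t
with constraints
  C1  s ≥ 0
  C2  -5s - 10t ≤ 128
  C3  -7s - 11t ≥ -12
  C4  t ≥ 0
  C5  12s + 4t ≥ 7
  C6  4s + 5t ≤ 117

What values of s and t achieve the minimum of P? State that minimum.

s = 7/12, t = 0, minimum P = 7/6

Feasible corners and P = 2s + 2t:
  (12/7, 0) → P = 24/7
  (29/104, 95/104) → P = 31/13
  (7/12, 0) → P = 7/6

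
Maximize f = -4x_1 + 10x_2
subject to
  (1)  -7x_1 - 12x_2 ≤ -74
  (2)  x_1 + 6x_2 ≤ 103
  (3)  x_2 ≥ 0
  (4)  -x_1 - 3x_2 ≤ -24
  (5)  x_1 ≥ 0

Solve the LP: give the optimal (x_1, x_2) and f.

Extreme points and f = -4x_1 + 10x_2:
  (103, 0) → f = -412
  (0, 103/6) → f = 515/3
  (24, 0) → f = -96
  (0, 8) → f = 80

The optimum lies where x_1 + 6x_2 = 103 and x_1 = 0.
Solving simultaneously gives x_1 = 0, x_2 = 103/6.

x_1 = 0, x_2 = 103/6, maximum f = 515/3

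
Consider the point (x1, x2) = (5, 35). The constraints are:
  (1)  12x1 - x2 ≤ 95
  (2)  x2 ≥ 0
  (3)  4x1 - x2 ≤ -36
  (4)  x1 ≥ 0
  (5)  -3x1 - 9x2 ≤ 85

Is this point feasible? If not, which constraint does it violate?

Constraint (3): 4x1 - x2 = -15, which is not ≤ -36. All other constraints are satisfied.

not feasible — violates (3)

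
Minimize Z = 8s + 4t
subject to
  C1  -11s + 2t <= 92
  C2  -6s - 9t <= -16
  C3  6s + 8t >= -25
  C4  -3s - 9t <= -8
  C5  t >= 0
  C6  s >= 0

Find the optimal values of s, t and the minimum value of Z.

s = 0, t = 16/9, minimum Z = 64/9

Feasible corners and Z = 8s + 4t:
  (0, 46) → Z = 184
  (8/3, 0) → Z = 64/3
  (0, 16/9) → Z = 64/9
The feasible region is unbounded (it extends along (1, 0), (2, 11)), but Z strictly increases along every unbounded feasible direction, so there is no improving ray and the minimum is attained at a vertex.

The optimum lies where -6s - 9t = -16 and s = 0.
Solving simultaneously gives s = 0, t = 16/9.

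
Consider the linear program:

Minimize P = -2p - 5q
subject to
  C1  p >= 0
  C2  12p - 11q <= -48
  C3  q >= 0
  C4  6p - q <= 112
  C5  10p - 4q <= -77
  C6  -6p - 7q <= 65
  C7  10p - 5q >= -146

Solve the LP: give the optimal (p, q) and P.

Extreme points and P = -2p - 5q:
  (0, 77/4) → P = -385/4
  (0, 146/5) → P = -146
  (199/10, 69) → P = -1924/5

p = 199/10, q = 69, minimum P = -1924/5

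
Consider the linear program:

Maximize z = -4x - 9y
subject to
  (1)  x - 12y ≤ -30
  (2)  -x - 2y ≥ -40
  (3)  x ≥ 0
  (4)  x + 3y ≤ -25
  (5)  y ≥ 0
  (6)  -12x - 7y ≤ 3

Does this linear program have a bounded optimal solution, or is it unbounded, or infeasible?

The boundaries x - 12y = -30 and -x - 2y = -40 meet at (30, 5), but that point violates x + 3y ≤ -25. Every candidate vertex is excluded by some other constraint, so the feasible region is empty.

infeasible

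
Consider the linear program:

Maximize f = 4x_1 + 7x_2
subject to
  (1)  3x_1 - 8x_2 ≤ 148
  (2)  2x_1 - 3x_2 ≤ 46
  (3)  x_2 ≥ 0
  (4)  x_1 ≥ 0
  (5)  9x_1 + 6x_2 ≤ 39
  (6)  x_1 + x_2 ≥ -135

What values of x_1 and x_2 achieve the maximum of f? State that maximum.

x_1 = 0, x_2 = 13/2, maximum f = 91/2

Corner points and f = 4x_1 + 7x_2:
  (0, 0) → f = 0
  (13/3, 0) → f = 52/3
  (0, 13/2) → f = 91/2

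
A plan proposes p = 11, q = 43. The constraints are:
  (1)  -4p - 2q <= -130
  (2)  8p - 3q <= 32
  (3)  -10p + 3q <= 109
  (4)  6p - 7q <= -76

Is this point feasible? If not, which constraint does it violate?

feasible

(1): -130 ≤ -130 ✓
(2): -41 ≤ 32 ✓
(3): 19 ≤ 109 ✓
(4): -235 ≤ -76 ✓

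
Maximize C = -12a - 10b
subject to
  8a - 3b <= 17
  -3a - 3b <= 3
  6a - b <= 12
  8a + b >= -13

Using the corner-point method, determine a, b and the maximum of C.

a = -12/7, b = 5/7, maximum C = 94/7

Extreme points and C = -12a - 10b:
  (14/11, -25/11) → C = 82/11
  (19/10, -3/5) → C = -84/5
  (-12/7, 5/7) → C = 94/7
The feasible region is unbounded (it extends along (-1, 8), (1, 6)), but C strictly decreases along every unbounded feasible direction, so there is no improving ray and the maximum is attained at a vertex.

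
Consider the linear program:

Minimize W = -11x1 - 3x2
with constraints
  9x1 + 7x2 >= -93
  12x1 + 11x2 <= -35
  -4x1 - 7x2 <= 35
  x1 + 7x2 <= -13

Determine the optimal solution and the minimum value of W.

x1 = 7/2, x2 = -7, minimum W = -35/2

Extreme points and W = -11x1 - 3x2:
  (7/2, -7) → W = -35/2
  (-102/73, -121/73) → W = 1485/73
  (-22/3, -17/21) → W = 1745/21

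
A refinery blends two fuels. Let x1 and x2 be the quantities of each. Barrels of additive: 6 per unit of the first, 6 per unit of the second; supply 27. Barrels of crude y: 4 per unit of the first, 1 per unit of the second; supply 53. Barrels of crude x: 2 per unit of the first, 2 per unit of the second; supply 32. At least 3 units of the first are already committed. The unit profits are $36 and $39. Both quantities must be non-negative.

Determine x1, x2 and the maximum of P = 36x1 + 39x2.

x1 = 3, x2 = 3/2, maximum P = 333/2

At the optimal vertex, 6x1 + 6x2 = 27 and x1 = 3.
Solving simultaneously gives x1 = 3, x2 = 3/2.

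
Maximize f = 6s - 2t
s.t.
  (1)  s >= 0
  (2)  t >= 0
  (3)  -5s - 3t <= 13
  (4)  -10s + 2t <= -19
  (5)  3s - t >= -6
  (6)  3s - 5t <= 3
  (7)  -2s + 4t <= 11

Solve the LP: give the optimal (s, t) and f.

Extreme points and f = 6s - 2t:
  (89/44, 27/44) → f = 120/11
  (49/18, 37/9) → f = 73/9
  (67/2, 39/2) → f = 162

The binding constraints are 3s - 5t = 3 and -2s + 4t = 11.
Solving simultaneously gives s = 67/2, t = 39/2.

s = 67/2, t = 39/2, maximum f = 162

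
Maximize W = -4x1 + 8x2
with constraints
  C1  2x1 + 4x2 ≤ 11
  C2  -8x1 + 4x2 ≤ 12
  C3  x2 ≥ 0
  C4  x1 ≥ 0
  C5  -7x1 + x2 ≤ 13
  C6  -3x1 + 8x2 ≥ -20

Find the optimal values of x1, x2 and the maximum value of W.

The optimum lies where 2x1 + 4x2 = 11 and x1 = 0.
Solving simultaneously gives x1 = 0, x2 = 11/4.

x1 = 0, x2 = 11/4, maximum W = 22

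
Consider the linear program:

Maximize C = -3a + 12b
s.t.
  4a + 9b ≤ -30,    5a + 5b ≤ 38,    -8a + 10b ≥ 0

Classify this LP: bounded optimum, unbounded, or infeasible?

From the feasible point (-75/28, -15/7), moving in the direction (-9, 4) keeps every constraint satisfied while C increases without bound.

unbounded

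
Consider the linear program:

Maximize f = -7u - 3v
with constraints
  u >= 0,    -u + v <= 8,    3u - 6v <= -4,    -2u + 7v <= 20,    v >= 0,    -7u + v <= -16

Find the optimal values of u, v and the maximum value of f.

Corner points and f = -7u - 3v:
  (92/9, 52/9) → f = -800/9
  (100/39, 76/39) → f = -928/39
  (132/47, 172/47) → f = -1440/47

u = 100/39, v = 76/39, maximum f = -928/39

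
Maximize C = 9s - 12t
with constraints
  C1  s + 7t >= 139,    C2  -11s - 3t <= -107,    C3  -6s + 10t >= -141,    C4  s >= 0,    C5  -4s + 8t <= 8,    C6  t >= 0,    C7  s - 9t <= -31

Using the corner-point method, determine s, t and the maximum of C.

Feasible corners and C = 9s - 12t:
  (2377/52, 693/52) → C = 13077/52
  (88/3, 47/3) → C = 76
  (151, 153/2) → C = 441

The optimum lies where -6s + 10t = -141 and -4s + 8t = 8.
Solving simultaneously gives s = 151, t = 153/2.

s = 151, t = 153/2, maximum C = 441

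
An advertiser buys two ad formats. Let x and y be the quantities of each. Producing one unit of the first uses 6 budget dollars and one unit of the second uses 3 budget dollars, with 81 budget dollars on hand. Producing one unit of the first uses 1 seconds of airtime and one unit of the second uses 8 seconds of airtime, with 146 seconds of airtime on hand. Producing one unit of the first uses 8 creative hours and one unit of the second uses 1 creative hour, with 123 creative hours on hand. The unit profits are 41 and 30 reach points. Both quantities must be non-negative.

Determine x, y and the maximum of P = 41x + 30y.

x = 14/3, y = 53/3, maximum P = 2164/3

Feasible corners and P = 41x + 30y:
  (0, 0) → P = 0
  (0, 73/4) → P = 1095/2
  (27/2, 0) → P = 1107/2
  (14/3, 53/3) → P = 2164/3

At the optimal vertex, 6x + 3y = 81 and x + 8y = 146.
Solving simultaneously gives x = 14/3, y = 53/3.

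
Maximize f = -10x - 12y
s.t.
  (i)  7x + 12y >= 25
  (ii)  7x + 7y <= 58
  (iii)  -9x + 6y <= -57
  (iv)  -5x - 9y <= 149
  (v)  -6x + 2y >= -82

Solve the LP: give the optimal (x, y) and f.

x = 139/25, y = -29/25, maximum f = -1042/25

Vertices and f = -10x - 12y:
  (139/25, -29/25) → f = -1042/25
  (517/43, -212/43) → f = -2626/43
  (249/35, 41/35) → f = -426/5
  (345/28, -113/28) → f = -1047/14

The binding constraints are 7x + 12y = 25 and -9x + 6y = -57.
Solving simultaneously gives x = 139/25, y = -29/25.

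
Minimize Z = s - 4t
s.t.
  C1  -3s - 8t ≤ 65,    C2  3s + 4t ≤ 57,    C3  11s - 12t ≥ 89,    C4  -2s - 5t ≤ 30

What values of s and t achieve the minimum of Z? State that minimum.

Feasible corners and Z = s - 4t:
  (13, 9/2) → Z = -5
  (405/7, -204/7) → Z = 1221/7
  (85/79, -508/79) → Z = 2117/79

The optimum lies where 3s + 4t = 57 and 11s - 12t = 89.
Solving simultaneously gives s = 13, t = 9/2.

s = 13, t = 9/2, minimum Z = -5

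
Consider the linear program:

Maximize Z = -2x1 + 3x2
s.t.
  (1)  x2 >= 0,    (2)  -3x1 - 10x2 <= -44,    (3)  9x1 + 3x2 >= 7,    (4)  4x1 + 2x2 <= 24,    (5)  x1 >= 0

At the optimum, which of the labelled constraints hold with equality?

(4) and (5)

Vertices and Z = -2x1 + 3x2:
  (76/17, 52/17) → Z = 4/17
  (0, 22/5) → Z = 66/5
  (0, 12) → Z = 36

The maximum is at (0, 12). Substituting into each constraint, equality holds for (4) and (5); the remaining constraints have slack.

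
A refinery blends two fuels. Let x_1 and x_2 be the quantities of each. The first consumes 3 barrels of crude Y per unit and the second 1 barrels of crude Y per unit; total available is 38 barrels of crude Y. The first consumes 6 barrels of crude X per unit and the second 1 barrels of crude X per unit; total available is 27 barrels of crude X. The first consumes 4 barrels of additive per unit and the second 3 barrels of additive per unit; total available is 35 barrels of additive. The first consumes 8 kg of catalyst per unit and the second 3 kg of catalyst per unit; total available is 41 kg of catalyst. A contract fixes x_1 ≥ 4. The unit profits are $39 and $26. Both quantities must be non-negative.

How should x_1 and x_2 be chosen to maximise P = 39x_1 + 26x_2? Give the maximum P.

Extreme points and P = 39x_1 + 26x_2:
  (9/2, 0) → P = 351/2
  (4, 0) → P = 156
  (4, 3) → P = 234

At the optimal vertex, 6x_1 + x_2 = 27 and 8x_1 + 3x_2 = 41.
Solving simultaneously gives x_1 = 4, x_2 = 3.

x_1 = 4, x_2 = 3, maximum P = 234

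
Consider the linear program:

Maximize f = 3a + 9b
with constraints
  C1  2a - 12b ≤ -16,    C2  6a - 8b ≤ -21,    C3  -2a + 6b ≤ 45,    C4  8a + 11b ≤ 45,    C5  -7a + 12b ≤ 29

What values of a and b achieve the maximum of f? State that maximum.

At the optimal vertex, 6a - 8b = -21 and -7a + 12b = 29.
Solving simultaneously gives a = -5/4, b = 27/16.

a = -5/4, b = 27/16, maximum f = 183/16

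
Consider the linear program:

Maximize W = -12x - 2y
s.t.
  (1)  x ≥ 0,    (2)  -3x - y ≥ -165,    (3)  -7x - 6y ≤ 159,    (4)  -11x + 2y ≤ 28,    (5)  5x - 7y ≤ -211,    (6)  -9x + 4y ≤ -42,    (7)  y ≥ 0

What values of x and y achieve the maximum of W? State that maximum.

Corner points and W = -12x - 2y:
  (472/13, 729/13) → W = -7122/13
  (234/7, 453/7) → W = -3714/7
  (1138/43, 2109/43) → W = -17874/43

At the optimal vertex, 5x - 7y = -211 and -9x + 4y = -42.
Solving simultaneously gives x = 1138/43, y = 2109/43.

x = 1138/43, y = 2109/43, maximum W = -17874/43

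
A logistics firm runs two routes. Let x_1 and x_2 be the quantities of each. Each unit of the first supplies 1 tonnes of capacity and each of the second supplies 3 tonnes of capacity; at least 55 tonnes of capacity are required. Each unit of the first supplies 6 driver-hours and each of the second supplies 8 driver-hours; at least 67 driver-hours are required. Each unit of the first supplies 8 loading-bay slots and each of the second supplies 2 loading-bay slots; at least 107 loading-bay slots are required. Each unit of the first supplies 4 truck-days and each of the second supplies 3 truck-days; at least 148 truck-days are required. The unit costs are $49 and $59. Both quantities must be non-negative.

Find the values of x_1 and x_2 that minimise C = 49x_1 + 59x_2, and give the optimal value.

Feasible corners and C = 49x_1 + 59x_2:
  (0, 107/2) → C = 6313/2
  (55, 0) → C = 2695
  (31, 8) → C = 1991
  (25/16, 189/4) → C = 45829/16
The feasible region is unbounded (it extends along (0, 1), (1, 0)), but C strictly increases along every unbounded feasible direction, so there is no improving ray and the minimum is attained at a vertex.

x_1 = 31, x_2 = 8, minimum C = 1991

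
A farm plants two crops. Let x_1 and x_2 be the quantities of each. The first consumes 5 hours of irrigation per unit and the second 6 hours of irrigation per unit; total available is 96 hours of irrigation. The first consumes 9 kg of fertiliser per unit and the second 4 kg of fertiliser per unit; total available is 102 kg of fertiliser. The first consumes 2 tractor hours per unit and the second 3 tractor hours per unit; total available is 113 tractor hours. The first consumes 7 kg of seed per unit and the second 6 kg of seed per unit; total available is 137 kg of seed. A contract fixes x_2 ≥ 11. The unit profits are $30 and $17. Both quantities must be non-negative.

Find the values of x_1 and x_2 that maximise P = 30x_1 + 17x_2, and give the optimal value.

x_1 = 6, x_2 = 11, maximum P = 367

At the optimal vertex, 5x_1 + 6x_2 = 96 and x_2 = 11.
Solving simultaneously gives x_1 = 6, x_2 = 11.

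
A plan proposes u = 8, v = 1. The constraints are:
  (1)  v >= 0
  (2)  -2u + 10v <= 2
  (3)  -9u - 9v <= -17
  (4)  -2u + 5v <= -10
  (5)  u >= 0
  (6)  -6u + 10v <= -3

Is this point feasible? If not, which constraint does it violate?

feasible

(1): 1 ≥ 0 ✓
(2): -6 ≤ 2 ✓
(3): -81 ≤ -17 ✓
(4): -11 ≤ -10 ✓
(5): 8 ≥ 0 ✓
(6): -38 ≤ -3 ✓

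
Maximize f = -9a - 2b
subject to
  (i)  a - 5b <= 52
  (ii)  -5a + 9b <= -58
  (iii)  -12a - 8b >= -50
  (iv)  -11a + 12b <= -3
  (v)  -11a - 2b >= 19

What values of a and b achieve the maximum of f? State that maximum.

a = -89/8, b = -101/8, maximum f = 1003/8

At the optimal vertex, a - 5b = 52 and -5a + 9b = -58.
Solving simultaneously gives a = -89/8, b = -101/8.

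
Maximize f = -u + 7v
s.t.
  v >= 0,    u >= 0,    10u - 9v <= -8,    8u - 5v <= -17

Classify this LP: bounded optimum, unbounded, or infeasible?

From the feasible point (0, 17/5), moving in the direction (0, 1) keeps every constraint satisfied while f increases without bound.

unbounded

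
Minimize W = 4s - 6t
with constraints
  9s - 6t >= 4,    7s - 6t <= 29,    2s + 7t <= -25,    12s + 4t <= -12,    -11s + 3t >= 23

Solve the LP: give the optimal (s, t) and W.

Feasible corners and W = 4s - 6t:
  (-25/2, -233/12) → W = 133/2
  (-50/13, -251/39) → W = 302/13
  (-5, -32/3) → W = 44

At the optimal vertex, 9s - 6t = 4 and -11s + 3t = 23.
Solving simultaneously gives s = -50/13, t = -251/39.

s = -50/13, t = -251/39, minimum W = 302/13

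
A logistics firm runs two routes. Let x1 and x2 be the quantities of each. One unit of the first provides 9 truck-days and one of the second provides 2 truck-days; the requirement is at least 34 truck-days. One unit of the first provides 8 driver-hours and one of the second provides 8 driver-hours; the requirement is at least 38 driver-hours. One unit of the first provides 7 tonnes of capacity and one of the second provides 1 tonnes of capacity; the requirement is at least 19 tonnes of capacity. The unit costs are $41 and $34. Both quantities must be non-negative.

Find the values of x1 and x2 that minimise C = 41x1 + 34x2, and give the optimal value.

x1 = 7/2, x2 = 5/4, minimum C = 186

Corner points and C = 41x1 + 34x2:
  (0, 19) → C = 646
  (19/4, 0) → C = 779/4
  (7/2, 5/4) → C = 186
  (4/5, 67/5) → C = 2442/5
The feasible region is unbounded (it extends along (0, 1), (1, 0)), but C strictly increases along every unbounded feasible direction, so there is no improving ray and the minimum is attained at a vertex.

The optimum lies where 9x1 + 2x2 = 34 and 8x1 + 8x2 = 38.
Solving simultaneously gives x1 = 7/2, x2 = 5/4.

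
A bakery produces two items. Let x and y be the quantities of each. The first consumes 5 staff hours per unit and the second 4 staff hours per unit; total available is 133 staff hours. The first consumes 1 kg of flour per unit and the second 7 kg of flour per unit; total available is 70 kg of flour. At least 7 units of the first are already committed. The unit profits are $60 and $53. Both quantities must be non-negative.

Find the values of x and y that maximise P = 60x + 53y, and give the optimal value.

x = 21, y = 7, maximum P = 1631

Vertices and P = 60x + 53y:
  (133/5, 0) → P = 1596
  (7, 0) → P = 420
  (21, 7) → P = 1631
  (7, 9) → P = 897

At the optimal vertex, 5x + 4y = 133 and x + 7y = 70.
Solving simultaneously gives x = 21, y = 7.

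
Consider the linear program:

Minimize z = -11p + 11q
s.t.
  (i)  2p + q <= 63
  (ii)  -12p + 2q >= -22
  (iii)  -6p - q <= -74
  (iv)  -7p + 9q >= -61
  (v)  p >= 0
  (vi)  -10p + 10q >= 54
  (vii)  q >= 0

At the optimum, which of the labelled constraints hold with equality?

(ii) and (iii)

Vertices and z = -11p + 11q:
  (37/4, 89/2) → z = 1551/4
  (11/4, 115/2) → z = 2409/4
  (85/12, 63/2) → z = 3223/12

The minimum is at (85/12, 63/2). Substituting into each constraint, equality holds for (ii) and (iii); the remaining constraints have slack.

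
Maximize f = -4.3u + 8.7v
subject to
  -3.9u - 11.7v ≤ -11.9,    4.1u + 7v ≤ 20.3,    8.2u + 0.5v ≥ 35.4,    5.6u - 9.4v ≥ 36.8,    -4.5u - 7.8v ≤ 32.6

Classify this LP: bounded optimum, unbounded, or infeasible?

bounded optimum

Extreme points and f = -4.3u + 8.7v:
  (15421/2067, -3038/2067) → f = -927409/20670
  (27121/5109, -3844/5109) → f = -1500631/51090
  (22421/3887, -1860/3887) → f = -1125923/38870
The feasible region has finitely many vertices and no improving ray; the maximum is -1125923/38870 at (22421/3887, -1860/3887).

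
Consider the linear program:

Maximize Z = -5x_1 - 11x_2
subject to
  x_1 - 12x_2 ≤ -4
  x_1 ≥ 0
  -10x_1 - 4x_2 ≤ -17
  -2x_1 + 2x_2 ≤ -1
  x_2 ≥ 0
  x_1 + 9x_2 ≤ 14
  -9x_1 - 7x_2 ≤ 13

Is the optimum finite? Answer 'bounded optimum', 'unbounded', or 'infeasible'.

bounded optimum

Vertices and Z = -5x_1 - 11x_2:
  (47/31, 57/124) → Z = -1567/124
  (44/7, 6/7) → Z = -286/7
  (19/14, 6/7) → Z = -227/14
  (37/20, 27/20) → Z = -241/10
The feasible region has finitely many vertices and no improving ray; the maximum is -1567/124 at (47/31, 57/124).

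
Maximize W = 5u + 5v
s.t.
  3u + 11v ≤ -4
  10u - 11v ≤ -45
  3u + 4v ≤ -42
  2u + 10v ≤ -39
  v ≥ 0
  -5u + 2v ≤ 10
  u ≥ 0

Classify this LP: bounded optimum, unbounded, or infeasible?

The boundaries -5u + 2v = 10 and u = 0 meet at (0, 5), but that point violates 3u + 11v ≤ -4. Every candidate vertex is excluded by some other constraint, so the feasible region is empty.

infeasible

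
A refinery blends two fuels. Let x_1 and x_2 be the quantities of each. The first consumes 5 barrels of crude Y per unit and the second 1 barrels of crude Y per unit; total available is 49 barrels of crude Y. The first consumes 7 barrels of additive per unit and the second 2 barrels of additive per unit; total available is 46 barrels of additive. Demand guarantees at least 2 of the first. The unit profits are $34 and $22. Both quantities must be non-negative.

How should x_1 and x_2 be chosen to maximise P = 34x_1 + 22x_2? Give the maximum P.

Vertices and P = 34x_1 + 22x_2:
  (46/7, 0) → P = 1564/7
  (2, 0) → P = 68
  (2, 16) → P = 420

At the optimal vertex, 7x_1 + 2x_2 = 46 and x_1 = 2.
Solving simultaneously gives x_1 = 2, x_2 = 16.

x_1 = 2, x_2 = 16, maximum P = 420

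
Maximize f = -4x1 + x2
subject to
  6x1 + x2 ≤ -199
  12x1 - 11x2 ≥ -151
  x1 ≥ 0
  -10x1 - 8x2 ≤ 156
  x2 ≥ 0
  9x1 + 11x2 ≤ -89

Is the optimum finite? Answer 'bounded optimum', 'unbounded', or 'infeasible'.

The boundaries x2 = 0 and 9x1 + 11x2 = -89 meet at (-89/9, 0), but that point violates 6x1 + x2 ≤ -199. Every candidate vertex is excluded by some other constraint, so the feasible region is empty.

infeasible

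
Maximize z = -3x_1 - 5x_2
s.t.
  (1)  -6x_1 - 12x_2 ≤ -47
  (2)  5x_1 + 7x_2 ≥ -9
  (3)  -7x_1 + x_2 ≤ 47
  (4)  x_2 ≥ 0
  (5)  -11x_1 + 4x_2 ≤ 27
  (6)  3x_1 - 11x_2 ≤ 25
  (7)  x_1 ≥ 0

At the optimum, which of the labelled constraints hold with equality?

Vertices and z = -3x_1 - 5x_2:
  (47/6, 0) → z = -47/2
  (0, 47/12) → z = -235/12
  (25/3, 0) → z = -25
  (0, 27/4) → z = -135/4
The feasible region is unbounded (it extends along (11, 3), (4, 11)), but z strictly decreases along every unbounded feasible direction, so there is no improving ray and the maximum is attained at a vertex.

The maximum is at (0, 47/12). Substituting into each constraint, equality holds for (1) and (7); the remaining constraints have slack.

(1) and (7)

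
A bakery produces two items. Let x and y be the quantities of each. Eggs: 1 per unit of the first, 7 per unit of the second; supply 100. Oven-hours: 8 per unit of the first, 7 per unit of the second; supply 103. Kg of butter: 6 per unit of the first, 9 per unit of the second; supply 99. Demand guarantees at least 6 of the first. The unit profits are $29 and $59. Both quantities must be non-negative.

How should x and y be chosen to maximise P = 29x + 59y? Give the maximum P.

Vertices and P = 29x + 59y:
  (103/8, 0) → P = 2987/8
  (6, 0) → P = 174
  (39/5, 29/5) → P = 2842/5
  (6, 7) → P = 587

The binding constraints are 6x + 9y = 99 and x = 6.
Solving simultaneously gives x = 6, y = 7.

x = 6, y = 7, maximum P = 587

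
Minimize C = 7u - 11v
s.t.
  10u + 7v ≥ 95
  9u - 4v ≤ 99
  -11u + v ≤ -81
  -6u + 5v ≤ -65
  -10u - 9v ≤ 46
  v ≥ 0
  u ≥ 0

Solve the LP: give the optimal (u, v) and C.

u = 235/21, v = 3/7, minimum C = 1546/21

Extreme points and C = 7u - 11v:
  (235/21, 3/7) → C = 1546/21
  (11, 0) → C = 77
  (65/6, 0) → C = 455/6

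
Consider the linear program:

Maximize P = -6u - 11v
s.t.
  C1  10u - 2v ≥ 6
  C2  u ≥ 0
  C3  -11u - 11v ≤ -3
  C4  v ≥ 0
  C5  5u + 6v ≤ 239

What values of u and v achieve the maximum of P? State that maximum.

Extreme points and P = -6u - 11v:
  (3/5, 0) → P = -18/5
  (257/35, 236/7) → P = -14522/35
  (239/5, 0) → P = -1434/5

The optimum lies where 10u - 2v = 6 and v = 0.
Solving simultaneously gives u = 3/5, v = 0.

u = 3/5, v = 0, maximum P = -18/5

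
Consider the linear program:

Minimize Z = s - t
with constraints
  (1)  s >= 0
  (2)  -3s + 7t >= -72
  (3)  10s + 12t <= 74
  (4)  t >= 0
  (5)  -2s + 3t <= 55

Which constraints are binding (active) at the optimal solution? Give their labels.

(1) and (3)

Feasible corners and Z = s - t:
  (0, 37/6) → Z = -37/6
  (0, 0) → Z = 0
  (37/5, 0) → Z = 37/5

The minimum is at (0, 37/6). Substituting into each constraint, equality holds for (1) and (3); the remaining constraints have slack.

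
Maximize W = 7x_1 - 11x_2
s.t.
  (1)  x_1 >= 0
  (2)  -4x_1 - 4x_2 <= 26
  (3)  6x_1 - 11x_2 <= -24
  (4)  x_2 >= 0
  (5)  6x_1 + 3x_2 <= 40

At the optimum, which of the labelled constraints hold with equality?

(3) and (5)

Vertices and W = 7x_1 - 11x_2:
  (0, 24/11) → W = -24
  (0, 40/3) → W = -440/3
  (92/21, 32/7) → W = -412/21

The maximum is at (92/21, 32/7). Substituting into each constraint, equality holds for (3) and (5); the remaining constraints have slack.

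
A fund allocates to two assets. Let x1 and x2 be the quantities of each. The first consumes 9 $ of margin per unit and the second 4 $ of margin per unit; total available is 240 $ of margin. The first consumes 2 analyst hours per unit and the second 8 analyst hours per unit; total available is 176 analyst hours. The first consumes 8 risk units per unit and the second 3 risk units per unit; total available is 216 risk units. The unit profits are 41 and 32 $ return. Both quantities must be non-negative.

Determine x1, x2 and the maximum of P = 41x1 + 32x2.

Vertices and P = 41x1 + 32x2:
  (0, 0) → P = 0
  (0, 22) → P = 704
  (80/3, 0) → P = 3280/3
  (19, 69/4) → P = 1331

At the optimal vertex, 9x1 + 4x2 = 240 and 2x1 + 8x2 = 176.
Solving simultaneously gives x1 = 19, x2 = 69/4.

x1 = 19, x2 = 69/4, maximum P = 1331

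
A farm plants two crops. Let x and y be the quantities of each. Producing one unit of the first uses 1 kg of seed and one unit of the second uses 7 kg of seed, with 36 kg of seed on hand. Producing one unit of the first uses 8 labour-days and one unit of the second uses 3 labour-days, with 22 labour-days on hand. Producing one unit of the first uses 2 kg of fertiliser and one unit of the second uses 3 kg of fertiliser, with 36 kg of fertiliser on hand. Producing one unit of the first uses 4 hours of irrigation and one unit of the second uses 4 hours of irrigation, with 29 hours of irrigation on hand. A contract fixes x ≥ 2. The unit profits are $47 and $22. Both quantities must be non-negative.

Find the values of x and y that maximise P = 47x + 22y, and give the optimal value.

Corner points and P = 47x + 22y:
  (11/4, 0) → P = 517/4
  (2, 0) → P = 94
  (2, 2) → P = 138

The binding constraints are 8x + 3y = 22 and x = 2.
Solving simultaneously gives x = 2, y = 2.

x = 2, y = 2, maximum P = 138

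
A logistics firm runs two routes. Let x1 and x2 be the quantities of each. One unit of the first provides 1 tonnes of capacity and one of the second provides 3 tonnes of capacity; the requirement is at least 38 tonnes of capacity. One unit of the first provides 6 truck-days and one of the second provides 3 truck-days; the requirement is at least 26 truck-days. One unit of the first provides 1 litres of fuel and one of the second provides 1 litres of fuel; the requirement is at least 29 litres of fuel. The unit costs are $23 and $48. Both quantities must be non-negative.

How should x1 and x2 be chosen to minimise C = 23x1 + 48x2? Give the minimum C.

x1 = 49/2, x2 = 9/2, minimum C = 1559/2

Vertices and C = 23x1 + 48x2:
  (0, 29) → C = 1392
  (38, 0) → C = 874
  (49/2, 9/2) → C = 1559/2
The feasible region is unbounded (it extends along (0, 1), (1, 0)), but C strictly increases along every unbounded feasible direction, so there is no improving ray and the minimum is attained at a vertex.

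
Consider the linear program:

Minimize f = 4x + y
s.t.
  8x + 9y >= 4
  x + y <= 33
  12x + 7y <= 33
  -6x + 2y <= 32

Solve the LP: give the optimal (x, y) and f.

Feasible corners and f = 4x + y:
  (269/52, -54/13) → f = 215/13
  (-4, 4) → f = -12
  (-79/33, 97/11) → f = -25/33

x = -4, y = 4, minimum f = -12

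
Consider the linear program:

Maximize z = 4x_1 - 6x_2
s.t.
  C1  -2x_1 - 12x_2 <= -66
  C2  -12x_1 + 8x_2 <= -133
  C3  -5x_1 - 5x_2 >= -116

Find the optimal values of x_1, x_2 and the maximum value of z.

x_1 = 531/25, x_2 = 49/25, maximum z = 366/5

Vertices and z = 4x_1 - 6x_2:
  (531/40, 263/80) → z = 267/8
  (531/25, 49/25) → z = 366/5
  (1593/100, 727/100) → z = 201/10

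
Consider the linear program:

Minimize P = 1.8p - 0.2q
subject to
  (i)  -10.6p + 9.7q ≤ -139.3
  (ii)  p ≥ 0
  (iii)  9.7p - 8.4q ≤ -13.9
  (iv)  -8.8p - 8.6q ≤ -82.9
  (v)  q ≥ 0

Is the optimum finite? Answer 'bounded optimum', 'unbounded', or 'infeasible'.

infeasible

The boundaries -10.6p + 9.7q = -139.3 and q = 0 meet at (1393/106, 0), but that point violates 9.7p - 8.4q ≤ -13.9. Every candidate vertex is excluded by some other constraint, so the feasible region is empty.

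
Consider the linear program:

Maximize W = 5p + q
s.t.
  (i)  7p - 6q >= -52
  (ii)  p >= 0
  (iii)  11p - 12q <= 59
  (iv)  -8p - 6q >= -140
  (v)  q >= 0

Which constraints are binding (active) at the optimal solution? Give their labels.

(iii) and (iv)

Corner points and W = 5p + q:
  (0, 26/3) → W = 26/3
  (88/15, 698/45) → W = 2018/45
  (0, 0) → W = 0
  (113/9, 178/27) → W = 1873/27
  (59/11, 0) → W = 295/11

The maximum is at (113/9, 178/27). Substituting into each constraint, equality holds for (iii) and (iv); the remaining constraints have slack.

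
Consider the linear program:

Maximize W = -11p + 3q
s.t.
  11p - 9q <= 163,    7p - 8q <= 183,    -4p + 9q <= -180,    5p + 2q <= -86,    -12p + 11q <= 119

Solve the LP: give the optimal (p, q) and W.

p = -2965/19, q = -3029/19, maximum W = 23528/19

Corner points and W = -11p + 3q:
  (-343/25, -872/25) → W = 1157/25
  (-448/67, -1761/67) → W = -355/67
  (-2965/19, -3029/19) → W = 23528/19
  (-414/53, -1244/53) → W = 822/53
  (-3051/64, -659/16) → W = 25653/64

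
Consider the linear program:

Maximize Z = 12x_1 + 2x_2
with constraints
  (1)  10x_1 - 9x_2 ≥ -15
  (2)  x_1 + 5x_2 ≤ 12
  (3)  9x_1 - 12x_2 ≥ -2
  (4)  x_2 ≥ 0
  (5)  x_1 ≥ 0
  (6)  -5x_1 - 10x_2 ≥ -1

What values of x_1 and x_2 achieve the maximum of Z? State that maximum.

Extreme points and Z = 12x_1 + 2x_2:
  (0, 0) → Z = 0
  (1/5, 0) → Z = 12/5
  (0, 1/10) → Z = 1/5

x_1 = 1/5, x_2 = 0, maximum Z = 12/5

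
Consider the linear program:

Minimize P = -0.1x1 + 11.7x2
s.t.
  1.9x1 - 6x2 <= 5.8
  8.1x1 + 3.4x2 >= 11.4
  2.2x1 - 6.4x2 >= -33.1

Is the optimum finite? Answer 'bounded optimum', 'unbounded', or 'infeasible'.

bounded optimum

Extreme points and P = -0.1x1 + 11.7x2:
  (4406/2753, -1266/2753) → P = -76264/13765
  (-1979/2966, 29319/5932) → P = 3434281/59320
The feasible region has finitely many vertices and no improving ray; the minimum is -76264/13765 at (4406/2753, -1266/2753).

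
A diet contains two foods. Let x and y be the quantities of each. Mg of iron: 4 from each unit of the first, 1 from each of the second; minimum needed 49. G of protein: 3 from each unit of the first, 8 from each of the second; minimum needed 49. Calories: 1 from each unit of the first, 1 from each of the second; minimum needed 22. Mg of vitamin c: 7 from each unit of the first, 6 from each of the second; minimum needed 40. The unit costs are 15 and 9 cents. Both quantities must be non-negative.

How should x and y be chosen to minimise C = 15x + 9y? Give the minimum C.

Extreme points and C = 15x + 9y:
  (0, 49) → C = 441
  (22, 0) → C = 330
  (9, 13) → C = 252
The feasible region is unbounded (it extends along (0, 1), (1, 0)), but C strictly increases along every unbounded feasible direction, so there is no improving ray and the minimum is attained at a vertex.

The optimum lies where 4x + y = 49 and x + y = 22.
Solving simultaneously gives x = 9, y = 13.

x = 9, y = 13, minimum C = 252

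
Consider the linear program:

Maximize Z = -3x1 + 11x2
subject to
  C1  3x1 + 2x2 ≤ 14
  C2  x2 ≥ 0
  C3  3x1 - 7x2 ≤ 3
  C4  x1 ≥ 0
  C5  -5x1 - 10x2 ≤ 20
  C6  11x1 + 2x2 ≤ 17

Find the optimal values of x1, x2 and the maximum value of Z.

The optimum lies where 3x1 + 2x2 = 14 and x1 = 0.
Solving simultaneously gives x1 = 0, x2 = 7.

x1 = 0, x2 = 7, maximum Z = 77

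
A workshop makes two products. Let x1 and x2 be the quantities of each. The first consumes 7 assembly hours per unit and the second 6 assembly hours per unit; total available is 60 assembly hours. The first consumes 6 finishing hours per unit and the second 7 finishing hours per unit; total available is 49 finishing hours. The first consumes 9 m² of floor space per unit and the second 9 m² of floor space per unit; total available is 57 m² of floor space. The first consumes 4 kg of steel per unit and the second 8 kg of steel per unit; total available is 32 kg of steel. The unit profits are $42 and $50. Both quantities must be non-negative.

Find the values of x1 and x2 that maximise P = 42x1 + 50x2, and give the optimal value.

x1 = 14/3, x2 = 5/3, maximum P = 838/3

Feasible corners and P = 42x1 + 50x2:
  (0, 0) → P = 0
  (0, 4) → P = 200
  (19/3, 0) → P = 266
  (14/3, 5/3) → P = 838/3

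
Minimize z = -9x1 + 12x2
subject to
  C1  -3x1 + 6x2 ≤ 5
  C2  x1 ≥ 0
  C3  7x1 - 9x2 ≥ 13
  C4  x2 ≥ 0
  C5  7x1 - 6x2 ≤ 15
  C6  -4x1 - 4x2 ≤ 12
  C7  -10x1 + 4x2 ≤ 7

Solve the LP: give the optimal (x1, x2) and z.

x1 = 15/7, x2 = 0, minimum z = -135/7

Feasible corners and z = -9x1 + 12x2:
  (13/7, 0) → z = -117/7
  (19/7, 2/3) → z = -115/7
  (15/7, 0) → z = -135/7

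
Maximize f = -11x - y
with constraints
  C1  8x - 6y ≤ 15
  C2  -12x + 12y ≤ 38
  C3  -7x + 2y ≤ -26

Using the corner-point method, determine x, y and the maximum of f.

x = 63/13, y = 103/26, maximum f = -1489/26

The optimum lies where 8x - 6y = 15 and -7x + 2y = -26.
Solving simultaneously gives x = 63/13, y = 103/26.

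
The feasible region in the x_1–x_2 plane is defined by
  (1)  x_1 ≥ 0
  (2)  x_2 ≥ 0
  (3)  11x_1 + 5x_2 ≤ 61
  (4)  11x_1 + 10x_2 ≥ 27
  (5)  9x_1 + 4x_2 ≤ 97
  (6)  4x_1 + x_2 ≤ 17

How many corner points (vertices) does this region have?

Of the 15 pairwise boundary intersections, those satisfying every inequality are:
  (0, 61/5)
  (0, 27/10)
  (27/11, 0)
  (17/4, 0)
  (8/3, 19/3)

5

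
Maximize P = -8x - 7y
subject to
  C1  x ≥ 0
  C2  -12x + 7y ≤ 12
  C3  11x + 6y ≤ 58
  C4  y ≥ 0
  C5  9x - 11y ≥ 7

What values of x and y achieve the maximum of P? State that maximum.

Corner points and P = -8x - 7y:
  (58/11, 0) → P = -464/11
  (136/35, 89/35) → P = -1711/35
  (7/9, 0) → P = -56/9

x = 7/9, y = 0, maximum P = -56/9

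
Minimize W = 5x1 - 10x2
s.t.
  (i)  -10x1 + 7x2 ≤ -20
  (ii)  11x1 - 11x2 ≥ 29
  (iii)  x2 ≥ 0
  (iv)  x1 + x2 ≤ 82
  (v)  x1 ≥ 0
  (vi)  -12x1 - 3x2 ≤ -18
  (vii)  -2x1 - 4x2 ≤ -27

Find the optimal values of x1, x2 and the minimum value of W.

x1 = 931/22, x2 = 873/22, minimum W = -4075/22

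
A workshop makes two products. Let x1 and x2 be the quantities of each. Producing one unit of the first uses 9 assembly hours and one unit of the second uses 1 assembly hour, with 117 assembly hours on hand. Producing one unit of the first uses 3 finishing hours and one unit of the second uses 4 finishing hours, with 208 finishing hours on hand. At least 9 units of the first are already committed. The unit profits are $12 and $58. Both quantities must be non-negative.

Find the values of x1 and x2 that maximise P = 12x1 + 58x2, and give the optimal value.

x1 = 9, x2 = 36, maximum P = 2196

Feasible corners and P = 12x1 + 58x2:
  (13, 0) → P = 156
  (9, 0) → P = 108
  (9, 36) → P = 2196

The binding constraints are 9x1 + x2 = 117 and x1 = 9.
Solving simultaneously gives x1 = 9, x2 = 36.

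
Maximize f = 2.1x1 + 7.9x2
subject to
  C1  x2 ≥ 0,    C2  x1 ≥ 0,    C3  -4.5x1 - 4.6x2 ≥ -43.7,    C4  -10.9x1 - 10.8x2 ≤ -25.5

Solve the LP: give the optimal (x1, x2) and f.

x1 = 0, x2 = 9.5, maximum f = 75.05

Corner points and f = 2.1x1 + 7.9x2:
  (437/45, 0) → f = 3059/150
  (255/109, 0) → f = 1071/218
  (0, 19/2) → f = 1501/20
  (0, 85/36) → f = 1343/72

At the optimal vertex, x1 = 0 and -4.5x1 - 4.6x2 = -43.7.
Solving simultaneously gives x1 = 0, x2 = 19/2.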